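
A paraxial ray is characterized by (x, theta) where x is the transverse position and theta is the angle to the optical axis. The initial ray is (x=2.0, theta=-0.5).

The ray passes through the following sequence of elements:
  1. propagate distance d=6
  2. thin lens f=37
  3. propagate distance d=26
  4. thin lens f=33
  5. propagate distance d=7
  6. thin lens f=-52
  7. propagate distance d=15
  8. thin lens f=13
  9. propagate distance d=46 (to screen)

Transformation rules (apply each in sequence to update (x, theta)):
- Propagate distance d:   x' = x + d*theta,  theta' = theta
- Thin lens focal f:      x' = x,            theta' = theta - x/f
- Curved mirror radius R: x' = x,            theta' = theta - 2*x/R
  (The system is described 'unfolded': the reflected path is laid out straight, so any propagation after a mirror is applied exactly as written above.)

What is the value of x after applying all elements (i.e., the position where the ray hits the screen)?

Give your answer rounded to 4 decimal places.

Initial: x=2.0000 theta=-0.5000
After 1 (propagate distance d=6): x=-1.0000 theta=-0.5000
After 2 (thin lens f=37): x=-1.0000 theta=-35/74 (≈-0.4730)
After 3 (propagate distance d=26): x=-492/37 (≈-13.2973) theta=-35/74 (≈-0.4730)
After 4 (thin lens f=33): x=-492/37 (≈-13.2973) theta=-57/814 (≈-0.0700)
After 5 (propagate distance d=7): x=-11223/814 (≈-13.7875) theta=-57/814 (≈-0.0700)
After 6 (thin lens f=-52): x=-11223/814 (≈-13.7875) theta=-14187/42328 (≈-0.3352)
After 7 (propagate distance d=15): x=-796401/42328 (≈-18.8150) theta=-14187/42328 (≈-0.3352)
After 8 (thin lens f=13): x=-796401/42328 (≈-18.8150) theta=305985/275132 (≈1.1121)
After 9 (propagate distance d=46 (to screen)): x=481011/14872 (≈32.3434) theta=305985/275132 (≈1.1121)
Rounded to 4 decimal places: x = 32.3434

Answer: 32.3434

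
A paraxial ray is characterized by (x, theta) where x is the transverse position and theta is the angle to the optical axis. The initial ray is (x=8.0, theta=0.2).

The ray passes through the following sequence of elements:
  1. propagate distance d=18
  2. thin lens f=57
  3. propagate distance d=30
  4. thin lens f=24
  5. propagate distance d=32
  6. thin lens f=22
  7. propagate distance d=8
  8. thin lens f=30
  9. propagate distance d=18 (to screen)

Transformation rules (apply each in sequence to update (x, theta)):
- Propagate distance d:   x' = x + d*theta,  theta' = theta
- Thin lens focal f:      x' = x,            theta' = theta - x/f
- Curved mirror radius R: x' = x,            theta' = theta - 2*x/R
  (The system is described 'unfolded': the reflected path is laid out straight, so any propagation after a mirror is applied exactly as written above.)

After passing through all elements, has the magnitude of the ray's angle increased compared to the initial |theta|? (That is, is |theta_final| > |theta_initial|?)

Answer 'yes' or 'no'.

Answer: no

Derivation:
Initial: x=8.0000 theta=0.2000
After 1 (propagate distance d=18): x=11.6000 theta=0.2000
After 2 (thin lens f=57): x=11.6000 theta=-1/285 (≈-0.0035)
After 3 (propagate distance d=30): x=1092/95 (≈11.4947) theta=-1/285 (≈-0.0035)
After 4 (thin lens f=24): x=1092/95 (≈11.4947) theta=-55/114 (≈-0.4825)
After 5 (propagate distance d=32): x=-1124/285 (≈-3.9439) theta=-55/114 (≈-0.4825)
After 6 (thin lens f=22): x=-1124/285 (≈-3.9439) theta=-1901/6270 (≈-0.3032)
After 7 (propagate distance d=8): x=-6656/1045 (≈-6.3694) theta=-1901/6270 (≈-0.3032)
After 8 (thin lens f=30): x=-6656/1045 (≈-6.3694) theta=-259/2850 (≈-0.0909)
After 9 (propagate distance d=18 (to screen)): x=-41827/5225 (≈-8.0052) theta=-259/2850 (≈-0.0909)
|theta_initial|=0.2000 |theta_final|=259/2850 (≈0.0909) -> not increased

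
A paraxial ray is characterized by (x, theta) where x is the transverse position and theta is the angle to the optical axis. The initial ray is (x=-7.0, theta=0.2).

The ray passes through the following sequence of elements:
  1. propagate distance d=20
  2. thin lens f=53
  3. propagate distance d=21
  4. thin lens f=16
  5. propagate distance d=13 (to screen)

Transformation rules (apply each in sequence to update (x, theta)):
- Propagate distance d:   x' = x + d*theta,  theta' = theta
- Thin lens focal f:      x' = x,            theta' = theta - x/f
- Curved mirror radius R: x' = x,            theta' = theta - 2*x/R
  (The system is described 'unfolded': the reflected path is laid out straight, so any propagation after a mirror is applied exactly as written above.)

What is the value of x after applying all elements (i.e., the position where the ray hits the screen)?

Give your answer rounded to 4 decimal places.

Answer: 3.7837

Derivation:
Initial: x=-7.0000 theta=0.2000
After 1 (propagate distance d=20): x=-3.0000 theta=0.2000
After 2 (thin lens f=53): x=-3.0000 theta=68/265 (≈0.2566)
After 3 (propagate distance d=21): x=633/265 (≈2.3887) theta=68/265 (≈0.2566)
After 4 (thin lens f=16): x=633/265 (≈2.3887) theta=91/848 (≈0.1073)
After 5 (propagate distance d=13 (to screen)): x=16043/4240 (≈3.7837) theta=91/848 (≈0.1073)
Rounded to 4 decimal places: x = 3.7837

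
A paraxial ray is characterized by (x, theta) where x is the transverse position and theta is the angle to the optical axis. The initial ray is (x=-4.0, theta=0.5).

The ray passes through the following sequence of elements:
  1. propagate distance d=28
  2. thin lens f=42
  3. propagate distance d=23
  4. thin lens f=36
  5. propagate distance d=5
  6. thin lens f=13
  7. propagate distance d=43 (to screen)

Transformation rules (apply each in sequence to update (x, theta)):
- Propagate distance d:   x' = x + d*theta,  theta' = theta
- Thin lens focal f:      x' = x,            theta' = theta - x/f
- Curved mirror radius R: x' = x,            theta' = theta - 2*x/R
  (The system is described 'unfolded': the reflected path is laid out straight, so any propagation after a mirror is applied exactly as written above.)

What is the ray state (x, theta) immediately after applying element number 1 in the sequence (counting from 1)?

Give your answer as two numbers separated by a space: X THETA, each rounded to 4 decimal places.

Initial: x=-4.0000 theta=0.5000
After 1 (propagate distance d=28): x=10.0000 theta=0.5000
Rounded to 4 decimal places: x = 10.0000, theta = 0.5000

Answer: 10.0000 0.5000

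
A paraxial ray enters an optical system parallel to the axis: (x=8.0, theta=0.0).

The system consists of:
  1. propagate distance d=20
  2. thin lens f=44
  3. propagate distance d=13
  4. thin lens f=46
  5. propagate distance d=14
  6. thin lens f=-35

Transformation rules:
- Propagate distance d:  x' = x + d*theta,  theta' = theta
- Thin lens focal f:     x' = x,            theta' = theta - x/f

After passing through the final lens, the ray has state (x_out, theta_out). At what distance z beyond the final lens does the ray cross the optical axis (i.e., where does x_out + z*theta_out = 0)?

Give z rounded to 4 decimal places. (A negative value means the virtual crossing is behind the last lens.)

Initial: x=8.0000 theta=0.0000
After 1 (propagate distance d=20): x=8.0000 theta=0.0000
After 2 (thin lens f=44): x=8.0000 theta=-2/11 (≈-0.1818)
After 3 (propagate distance d=13): x=62/11 (≈5.6364) theta=-2/11 (≈-0.1818)
After 4 (thin lens f=46): x=62/11 (≈5.6364) theta=-7/23 (≈-0.3043)
After 5 (propagate distance d=14): x=348/253 (≈1.3755) theta=-7/23 (≈-0.3043)
After 6 (thin lens f=-35): x=348/253 (≈1.3755) theta=-2347/8855 (≈-0.2650)
z_focus = -x_out/theta_out = -(348/253)/(-2347/8855) = 12180/2347 ≈ 5.1896
Rounded to 4 decimal places: z = 5.1896

Answer: 5.1896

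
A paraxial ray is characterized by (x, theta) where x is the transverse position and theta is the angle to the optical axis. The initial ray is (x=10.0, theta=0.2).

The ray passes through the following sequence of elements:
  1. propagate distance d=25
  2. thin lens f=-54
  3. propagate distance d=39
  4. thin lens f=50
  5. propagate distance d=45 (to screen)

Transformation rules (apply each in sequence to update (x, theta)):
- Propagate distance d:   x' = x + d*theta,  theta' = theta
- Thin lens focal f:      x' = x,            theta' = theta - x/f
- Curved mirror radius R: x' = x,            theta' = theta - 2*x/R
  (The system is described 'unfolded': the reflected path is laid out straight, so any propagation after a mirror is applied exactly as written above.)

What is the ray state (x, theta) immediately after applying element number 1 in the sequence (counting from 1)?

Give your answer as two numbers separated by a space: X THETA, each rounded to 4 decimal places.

Answer: 15.0000 0.2000

Derivation:
Initial: x=10.0000 theta=0.2000
After 1 (propagate distance d=25): x=15.0000 theta=0.2000
Rounded to 4 decimal places: x = 15.0000, theta = 0.2000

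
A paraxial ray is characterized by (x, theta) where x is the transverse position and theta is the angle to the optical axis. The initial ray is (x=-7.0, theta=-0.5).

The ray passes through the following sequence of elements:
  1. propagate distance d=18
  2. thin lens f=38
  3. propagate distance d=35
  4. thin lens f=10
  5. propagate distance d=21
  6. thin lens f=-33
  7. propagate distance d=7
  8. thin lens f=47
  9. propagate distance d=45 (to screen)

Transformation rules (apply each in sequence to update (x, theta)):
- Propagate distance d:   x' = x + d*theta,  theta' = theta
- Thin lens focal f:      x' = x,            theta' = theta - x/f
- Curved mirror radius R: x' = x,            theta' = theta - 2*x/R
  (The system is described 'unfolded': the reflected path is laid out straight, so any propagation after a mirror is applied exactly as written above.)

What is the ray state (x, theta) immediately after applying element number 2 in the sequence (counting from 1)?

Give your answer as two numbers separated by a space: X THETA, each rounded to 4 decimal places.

Answer: -16.0000 -0.0789

Derivation:
Initial: x=-7.0000 theta=-0.5000
After 1 (propagate distance d=18): x=-16.0000 theta=-0.5000
After 2 (thin lens f=38): x=-16.0000 theta=-3/38 (≈-0.0789)
Rounded to 4 decimal places: x = -16.0000, theta = -0.0789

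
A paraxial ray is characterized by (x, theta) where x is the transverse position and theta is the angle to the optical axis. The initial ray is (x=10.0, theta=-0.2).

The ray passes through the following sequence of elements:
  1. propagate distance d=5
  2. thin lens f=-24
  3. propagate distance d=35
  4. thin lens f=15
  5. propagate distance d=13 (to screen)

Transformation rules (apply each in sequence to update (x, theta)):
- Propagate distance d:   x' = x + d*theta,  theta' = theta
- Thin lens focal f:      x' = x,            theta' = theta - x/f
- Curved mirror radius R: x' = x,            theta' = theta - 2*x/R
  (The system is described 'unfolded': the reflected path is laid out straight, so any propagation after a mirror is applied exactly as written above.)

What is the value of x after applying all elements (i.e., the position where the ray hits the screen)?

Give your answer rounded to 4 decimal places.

Initial: x=10.0000 theta=-0.2000
After 1 (propagate distance d=5): x=9.0000 theta=-0.2000
After 2 (thin lens f=-24): x=9.0000 theta=0.1750
After 3 (propagate distance d=35): x=15.1250 theta=0.1750
After 4 (thin lens f=15): x=15.1250 theta=-5/6 (≈-0.8333)
After 5 (propagate distance d=13 (to screen)): x=103/24 (≈4.2917) theta=-5/6 (≈-0.8333)
Rounded to 4 decimal places: x = 4.2917

Answer: 4.2917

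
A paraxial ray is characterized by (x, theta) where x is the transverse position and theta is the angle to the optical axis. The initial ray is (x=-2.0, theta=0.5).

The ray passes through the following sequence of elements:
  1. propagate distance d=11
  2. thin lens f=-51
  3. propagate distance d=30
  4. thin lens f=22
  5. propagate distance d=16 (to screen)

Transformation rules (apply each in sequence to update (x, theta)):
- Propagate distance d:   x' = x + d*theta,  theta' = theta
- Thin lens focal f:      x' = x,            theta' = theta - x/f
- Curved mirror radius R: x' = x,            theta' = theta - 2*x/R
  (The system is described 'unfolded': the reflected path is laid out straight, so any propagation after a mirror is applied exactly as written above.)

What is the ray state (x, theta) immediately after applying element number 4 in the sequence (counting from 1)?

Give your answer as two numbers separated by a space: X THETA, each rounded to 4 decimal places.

Answer: 20.5588 -0.3659

Derivation:
Initial: x=-2.0000 theta=0.5000
After 1 (propagate distance d=11): x=3.5000 theta=0.5000
After 2 (thin lens f=-51): x=3.5000 theta=29/51 (≈0.5686)
After 3 (propagate distance d=30): x=699/34 (≈20.5588) theta=29/51 (≈0.5686)
After 4 (thin lens f=22): x=699/34 (≈20.5588) theta=-821/2244 (≈-0.3659)
Rounded to 4 decimal places: x = 20.5588, theta = -0.3659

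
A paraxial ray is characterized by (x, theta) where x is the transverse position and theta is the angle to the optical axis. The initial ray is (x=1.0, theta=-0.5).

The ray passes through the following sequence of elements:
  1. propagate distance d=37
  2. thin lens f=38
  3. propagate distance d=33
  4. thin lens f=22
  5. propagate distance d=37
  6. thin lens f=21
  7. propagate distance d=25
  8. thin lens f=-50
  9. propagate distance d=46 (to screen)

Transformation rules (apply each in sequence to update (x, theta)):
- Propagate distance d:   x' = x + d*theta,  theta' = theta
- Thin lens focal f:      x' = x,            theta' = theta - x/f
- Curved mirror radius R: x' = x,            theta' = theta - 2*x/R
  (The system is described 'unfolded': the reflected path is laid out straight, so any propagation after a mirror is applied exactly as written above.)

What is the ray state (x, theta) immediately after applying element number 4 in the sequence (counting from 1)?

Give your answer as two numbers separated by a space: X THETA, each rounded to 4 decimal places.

Initial: x=1.0000 theta=-0.5000
After 1 (propagate distance d=37): x=-17.5000 theta=-0.5000
After 2 (thin lens f=38): x=-17.5000 theta=-3/76 (≈-0.0395)
After 3 (propagate distance d=33): x=-1429/76 (≈-18.8026) theta=-3/76 (≈-0.0395)
After 4 (thin lens f=22): x=-1429/76 (≈-18.8026) theta=1363/1672 (≈0.8152)
Rounded to 4 decimal places: x = -18.8026, theta = 0.8152

Answer: -18.8026 0.8152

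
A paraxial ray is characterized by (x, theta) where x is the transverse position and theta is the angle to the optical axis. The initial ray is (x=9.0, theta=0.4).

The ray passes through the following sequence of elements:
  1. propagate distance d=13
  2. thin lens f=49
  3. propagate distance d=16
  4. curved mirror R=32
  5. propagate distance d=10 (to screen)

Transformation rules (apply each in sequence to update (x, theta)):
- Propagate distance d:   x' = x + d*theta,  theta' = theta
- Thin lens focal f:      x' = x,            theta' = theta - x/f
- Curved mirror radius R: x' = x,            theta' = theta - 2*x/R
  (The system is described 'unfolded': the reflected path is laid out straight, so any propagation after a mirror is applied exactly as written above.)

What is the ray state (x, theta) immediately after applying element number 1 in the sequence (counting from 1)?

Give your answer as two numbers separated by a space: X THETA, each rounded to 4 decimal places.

Answer: 14.2000 0.4000

Derivation:
Initial: x=9.0000 theta=0.4000
After 1 (propagate distance d=13): x=14.2000 theta=0.4000
Rounded to 4 decimal places: x = 14.2000, theta = 0.4000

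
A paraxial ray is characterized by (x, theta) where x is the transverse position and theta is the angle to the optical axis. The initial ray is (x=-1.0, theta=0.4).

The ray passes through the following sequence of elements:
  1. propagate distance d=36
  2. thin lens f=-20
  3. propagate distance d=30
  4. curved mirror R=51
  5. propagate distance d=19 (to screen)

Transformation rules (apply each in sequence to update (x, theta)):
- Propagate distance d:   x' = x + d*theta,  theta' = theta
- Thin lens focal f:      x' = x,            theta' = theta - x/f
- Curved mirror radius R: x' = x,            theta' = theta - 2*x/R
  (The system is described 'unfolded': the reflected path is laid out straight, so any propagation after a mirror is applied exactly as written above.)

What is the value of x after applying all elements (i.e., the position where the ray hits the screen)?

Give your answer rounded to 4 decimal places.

Answer: 31.9280

Derivation:
Initial: x=-1.0000 theta=0.4000
After 1 (propagate distance d=36): x=13.4000 theta=0.4000
After 2 (thin lens f=-20): x=13.4000 theta=1.0700
After 3 (propagate distance d=30): x=45.5000 theta=1.0700
After 4 (curved mirror R=51): x=45.5000 theta=-3643/5100 (≈-0.7143)
After 5 (propagate distance d=19 (to screen)): x=162833/5100 (≈31.9280) theta=-3643/5100 (≈-0.7143)
Rounded to 4 decimal places: x = 31.9280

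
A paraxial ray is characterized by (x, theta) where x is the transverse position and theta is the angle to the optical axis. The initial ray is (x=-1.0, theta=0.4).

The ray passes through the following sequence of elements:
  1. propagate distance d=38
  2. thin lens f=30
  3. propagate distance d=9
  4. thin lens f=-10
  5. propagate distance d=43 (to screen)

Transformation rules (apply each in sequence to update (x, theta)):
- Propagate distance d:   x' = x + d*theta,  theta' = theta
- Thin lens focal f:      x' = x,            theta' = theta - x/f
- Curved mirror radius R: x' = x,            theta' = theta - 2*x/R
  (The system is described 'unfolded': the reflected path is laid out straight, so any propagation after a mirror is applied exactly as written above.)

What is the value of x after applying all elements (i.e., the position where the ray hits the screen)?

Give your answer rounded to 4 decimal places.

Answer: 68.6087

Derivation:
Initial: x=-1.0000 theta=0.4000
After 1 (propagate distance d=38): x=14.2000 theta=0.4000
After 2 (thin lens f=30): x=14.2000 theta=-11/150 (≈-0.0733)
After 3 (propagate distance d=9): x=13.5400 theta=-11/150 (≈-0.0733)
After 4 (thin lens f=-10): x=13.5400 theta=1921/1500 (≈1.2807)
After 5 (propagate distance d=43 (to screen)): x=102913/1500 (≈68.6087) theta=1921/1500 (≈1.2807)
Rounded to 4 decimal places: x = 68.6087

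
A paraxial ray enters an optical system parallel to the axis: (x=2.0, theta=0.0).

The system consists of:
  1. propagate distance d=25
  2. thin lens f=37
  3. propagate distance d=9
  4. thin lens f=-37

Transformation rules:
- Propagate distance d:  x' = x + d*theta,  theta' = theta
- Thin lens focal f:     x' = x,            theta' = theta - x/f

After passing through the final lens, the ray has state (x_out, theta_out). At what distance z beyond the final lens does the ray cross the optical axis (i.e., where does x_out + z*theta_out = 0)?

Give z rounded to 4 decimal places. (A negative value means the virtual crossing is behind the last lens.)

Initial: x=2.0000 theta=0.0000
After 1 (propagate distance d=25): x=2.0000 theta=0.0000
After 2 (thin lens f=37): x=2.0000 theta=-2/37 (≈-0.0541)
After 3 (propagate distance d=9): x=56/37 (≈1.5135) theta=-2/37 (≈-0.0541)
After 4 (thin lens f=-37): x=56/37 (≈1.5135) theta=-18/1369 (≈-0.0131)
z_focus = -x_out/theta_out = -(56/37)/(-18/1369) = 1036/9 ≈ 115.1111
Rounded to 4 decimal places: z = 115.1111

Answer: 115.1111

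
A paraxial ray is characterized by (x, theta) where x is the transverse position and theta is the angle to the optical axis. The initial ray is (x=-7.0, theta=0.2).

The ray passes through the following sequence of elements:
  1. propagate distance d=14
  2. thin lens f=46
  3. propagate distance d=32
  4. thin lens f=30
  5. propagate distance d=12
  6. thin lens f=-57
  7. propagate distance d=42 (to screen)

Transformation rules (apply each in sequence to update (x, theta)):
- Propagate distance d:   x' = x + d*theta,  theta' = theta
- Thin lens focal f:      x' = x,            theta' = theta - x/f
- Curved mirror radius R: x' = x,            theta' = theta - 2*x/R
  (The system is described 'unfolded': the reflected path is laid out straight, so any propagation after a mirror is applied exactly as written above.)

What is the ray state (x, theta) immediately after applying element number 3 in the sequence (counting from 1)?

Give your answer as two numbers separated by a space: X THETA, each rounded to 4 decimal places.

Answer: 5.1217 0.2913

Derivation:
Initial: x=-7.0000 theta=0.2000
After 1 (propagate distance d=14): x=-4.2000 theta=0.2000
After 2 (thin lens f=46): x=-4.2000 theta=67/230 (≈0.2913)
After 3 (propagate distance d=32): x=589/115 (≈5.1217) theta=67/230 (≈0.2913)
Rounded to 4 decimal places: x = 5.1217, theta = 0.2913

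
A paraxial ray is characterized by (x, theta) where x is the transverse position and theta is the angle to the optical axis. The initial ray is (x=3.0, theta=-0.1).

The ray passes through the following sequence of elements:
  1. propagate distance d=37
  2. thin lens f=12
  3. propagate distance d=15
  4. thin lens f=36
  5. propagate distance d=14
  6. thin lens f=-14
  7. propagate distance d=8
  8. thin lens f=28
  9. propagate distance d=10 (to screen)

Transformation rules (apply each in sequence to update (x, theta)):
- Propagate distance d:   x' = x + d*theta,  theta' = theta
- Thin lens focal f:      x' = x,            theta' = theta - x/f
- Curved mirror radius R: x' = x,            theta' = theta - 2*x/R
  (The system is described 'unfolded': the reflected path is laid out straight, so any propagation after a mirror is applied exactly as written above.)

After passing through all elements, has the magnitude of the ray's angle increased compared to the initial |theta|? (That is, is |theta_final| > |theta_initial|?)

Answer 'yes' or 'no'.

Answer: no

Derivation:
Initial: x=3.0000 theta=-0.1000
After 1 (propagate distance d=37): x=-0.7000 theta=-0.1000
After 2 (thin lens f=12): x=-0.7000 theta=-1/24 (≈-0.0417)
After 3 (propagate distance d=15): x=-1.3250 theta=-1/24 (≈-0.0417)
After 4 (thin lens f=36): x=-1.3250 theta=-7/1440 (≈-0.0049)
After 5 (propagate distance d=14): x=-1003/720 (≈-1.3931) theta=-7/1440 (≈-0.0049)
After 6 (thin lens f=-14): x=-1003/720 (≈-1.3931) theta=-263/2520 (≈-0.1044)
After 7 (propagate distance d=8): x=-3743/1680 (≈-2.2280) theta=-263/2520 (≈-0.1044)
After 8 (thin lens f=28): x=-3743/1680 (≈-2.2280) theta=-3499/141120 (≈-0.0248)
After 9 (propagate distance d=10 (to screen)): x=-174701/70560 (≈-2.4759) theta=-3499/141120 (≈-0.0248)
|theta_initial|=0.1000 |theta_final|=3499/141120 (≈0.0248) -> not increased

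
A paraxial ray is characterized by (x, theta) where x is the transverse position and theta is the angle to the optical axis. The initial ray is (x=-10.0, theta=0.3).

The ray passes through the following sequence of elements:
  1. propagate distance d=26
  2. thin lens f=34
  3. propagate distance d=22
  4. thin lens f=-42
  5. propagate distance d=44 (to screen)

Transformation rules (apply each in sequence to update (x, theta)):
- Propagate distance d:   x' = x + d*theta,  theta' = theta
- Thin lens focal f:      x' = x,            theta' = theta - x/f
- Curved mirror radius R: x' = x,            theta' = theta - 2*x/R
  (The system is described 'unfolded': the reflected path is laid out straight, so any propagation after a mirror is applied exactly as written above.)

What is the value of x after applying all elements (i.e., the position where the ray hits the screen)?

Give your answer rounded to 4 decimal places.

Initial: x=-10.0000 theta=0.3000
After 1 (propagate distance d=26): x=-2.2000 theta=0.3000
After 2 (thin lens f=34): x=-2.2000 theta=31/85 (≈0.3647)
After 3 (propagate distance d=22): x=99/17 (≈5.8235) theta=31/85 (≈0.3647)
After 4 (thin lens f=-42): x=99/17 (≈5.8235) theta=599/1190 (≈0.5034)
After 5 (propagate distance d=44 (to screen)): x=979/35 (≈27.9714) theta=599/1190 (≈0.5034)
Rounded to 4 decimal places: x = 27.9714

Answer: 27.9714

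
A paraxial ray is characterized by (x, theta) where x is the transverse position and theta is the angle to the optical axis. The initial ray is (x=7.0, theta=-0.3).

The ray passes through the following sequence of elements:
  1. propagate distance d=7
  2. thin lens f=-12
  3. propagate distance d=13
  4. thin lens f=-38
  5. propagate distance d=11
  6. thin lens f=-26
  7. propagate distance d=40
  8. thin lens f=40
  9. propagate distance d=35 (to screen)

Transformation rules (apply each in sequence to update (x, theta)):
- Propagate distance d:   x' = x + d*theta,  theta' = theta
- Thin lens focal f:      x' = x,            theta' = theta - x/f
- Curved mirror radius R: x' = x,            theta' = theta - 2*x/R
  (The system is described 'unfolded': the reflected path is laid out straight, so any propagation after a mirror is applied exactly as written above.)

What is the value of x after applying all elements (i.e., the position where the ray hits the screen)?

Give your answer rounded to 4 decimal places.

Initial: x=7.0000 theta=-0.3000
After 1 (propagate distance d=7): x=4.9000 theta=-0.3000
After 2 (thin lens f=-12): x=4.9000 theta=13/120 (≈0.1083)
After 3 (propagate distance d=13): x=757/120 (≈6.3083) theta=13/120 (≈0.1083)
After 4 (thin lens f=-38): x=757/120 (≈6.3083) theta=417/1520 (≈0.2743)
After 5 (propagate distance d=11): x=42527/4560 (≈9.3261) theta=417/1520 (≈0.2743)
After 6 (thin lens f=-26): x=42527/4560 (≈9.3261) theta=75053/118560 (≈0.6330)
After 7 (propagate distance d=40): x=684637/19760 (≈34.6476) theta=75053/118560 (≈0.6330)
After 8 (thin lens f=40): x=684637/19760 (≈34.6476) theta=-42527/182400 (≈-0.2332)
After 9 (propagate distance d=35 (to screen)): x=12561331/474240 (≈26.4873) theta=-42527/182400 (≈-0.2332)
Rounded to 4 decimal places: x = 26.4873

Answer: 26.4873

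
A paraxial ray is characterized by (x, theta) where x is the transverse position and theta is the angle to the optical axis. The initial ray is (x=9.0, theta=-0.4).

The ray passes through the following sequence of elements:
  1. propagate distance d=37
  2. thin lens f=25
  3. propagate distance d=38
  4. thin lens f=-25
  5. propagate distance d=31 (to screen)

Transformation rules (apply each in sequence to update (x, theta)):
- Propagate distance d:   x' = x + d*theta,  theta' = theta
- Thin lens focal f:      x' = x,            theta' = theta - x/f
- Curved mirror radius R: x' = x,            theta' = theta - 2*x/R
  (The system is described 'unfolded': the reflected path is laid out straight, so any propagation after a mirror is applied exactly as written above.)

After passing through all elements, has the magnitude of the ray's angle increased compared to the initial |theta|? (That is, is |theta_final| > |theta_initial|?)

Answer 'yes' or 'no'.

Initial: x=9.0000 theta=-0.4000
After 1 (propagate distance d=37): x=-5.8000 theta=-0.4000
After 2 (thin lens f=25): x=-5.8000 theta=-0.1680
After 3 (propagate distance d=38): x=-12.1840 theta=-0.1680
After 4 (thin lens f=-25): x=-12.1840 theta=-2048/3125 (≈-0.6554)
After 5 (propagate distance d=31 (to screen)): x=-101563/3125 (≈-32.5002) theta=-2048/3125 (≈-0.6554)
|theta_initial|=0.4000 |theta_final|=2048/3125 (≈0.6554) -> increased

Answer: yes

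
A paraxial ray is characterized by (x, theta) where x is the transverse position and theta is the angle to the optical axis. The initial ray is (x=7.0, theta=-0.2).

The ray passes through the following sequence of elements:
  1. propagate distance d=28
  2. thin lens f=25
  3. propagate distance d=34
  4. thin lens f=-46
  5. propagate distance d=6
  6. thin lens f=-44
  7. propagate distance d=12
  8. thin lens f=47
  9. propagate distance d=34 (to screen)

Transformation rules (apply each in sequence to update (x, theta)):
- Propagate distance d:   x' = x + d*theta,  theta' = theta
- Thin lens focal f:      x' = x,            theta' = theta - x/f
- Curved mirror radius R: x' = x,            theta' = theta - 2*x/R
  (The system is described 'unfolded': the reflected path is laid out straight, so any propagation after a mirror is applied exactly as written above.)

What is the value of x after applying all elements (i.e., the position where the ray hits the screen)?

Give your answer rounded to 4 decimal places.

Answer: -26.4937

Derivation:
Initial: x=7.0000 theta=-0.2000
After 1 (propagate distance d=28): x=1.4000 theta=-0.2000
After 2 (thin lens f=25): x=1.4000 theta=-0.2560
After 3 (propagate distance d=34): x=-7.3040 theta=-0.2560
After 4 (thin lens f=-46): x=-7.3040 theta=-477/1150 (≈-0.4148)
After 5 (propagate distance d=6): x=-28154/2875 (≈-9.7927) theta=-477/1150 (≈-0.4148)
After 6 (thin lens f=-44): x=-28154/2875 (≈-9.7927) theta=-20156/31625 (≈-0.6373)
After 7 (propagate distance d=12): x=-551566/31625 (≈-17.4408) theta=-20156/31625 (≈-0.6373)
After 8 (thin lens f=47): x=-551566/31625 (≈-17.4408) theta=-395766/1486375 (≈-0.2663)
After 9 (propagate distance d=34 (to screen)): x=-39379646/1486375 (≈-26.4937) theta=-395766/1486375 (≈-0.2663)
Rounded to 4 decimal places: x = -26.4937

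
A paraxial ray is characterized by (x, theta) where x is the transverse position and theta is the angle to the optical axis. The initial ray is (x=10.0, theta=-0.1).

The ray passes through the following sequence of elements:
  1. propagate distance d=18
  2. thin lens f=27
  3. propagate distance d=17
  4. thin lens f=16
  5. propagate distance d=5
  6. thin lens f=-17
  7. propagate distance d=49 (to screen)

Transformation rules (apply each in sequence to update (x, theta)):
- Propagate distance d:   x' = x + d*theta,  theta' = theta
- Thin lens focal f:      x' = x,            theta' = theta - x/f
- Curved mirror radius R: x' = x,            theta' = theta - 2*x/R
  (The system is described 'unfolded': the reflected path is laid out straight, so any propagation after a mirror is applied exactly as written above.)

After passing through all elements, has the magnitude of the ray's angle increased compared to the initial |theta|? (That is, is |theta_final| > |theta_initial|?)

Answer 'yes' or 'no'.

Answer: yes

Derivation:
Initial: x=10.0000 theta=-0.1000
After 1 (propagate distance d=18): x=8.2000 theta=-0.1000
After 2 (thin lens f=27): x=8.2000 theta=-109/270 (≈-0.4037)
After 3 (propagate distance d=17): x=361/270 (≈1.3370) theta=-109/270 (≈-0.4037)
After 4 (thin lens f=16): x=361/270 (≈1.3370) theta=-421/864 (≈-0.4873)
After 5 (propagate distance d=5): x=-1583/1440 (≈-1.0993) theta=-421/864 (≈-0.4873)
After 6 (thin lens f=-17): x=-1583/1440 (≈-1.0993) theta=-20267/36720 (≈-0.5519)
After 7 (propagate distance d=49 (to screen)): x=-2066899/73440 (≈-28.1440) theta=-20267/36720 (≈-0.5519)
|theta_initial|=0.1000 |theta_final|=20267/36720 (≈0.5519) -> increased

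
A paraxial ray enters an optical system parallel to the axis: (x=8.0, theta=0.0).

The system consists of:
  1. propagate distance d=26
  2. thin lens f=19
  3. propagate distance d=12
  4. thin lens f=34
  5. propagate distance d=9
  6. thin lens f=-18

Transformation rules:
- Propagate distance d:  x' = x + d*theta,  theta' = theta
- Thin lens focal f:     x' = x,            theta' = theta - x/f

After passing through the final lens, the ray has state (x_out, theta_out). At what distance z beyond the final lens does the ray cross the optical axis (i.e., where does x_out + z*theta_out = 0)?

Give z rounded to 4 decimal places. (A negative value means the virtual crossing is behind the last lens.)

Answer: -2.7135

Derivation:
Initial: x=8.0000 theta=0.0000
After 1 (propagate distance d=26): x=8.0000 theta=0.0000
After 2 (thin lens f=19): x=8.0000 theta=-8/19 (≈-0.4211)
After 3 (propagate distance d=12): x=56/19 (≈2.9474) theta=-8/19 (≈-0.4211)
After 4 (thin lens f=34): x=56/19 (≈2.9474) theta=-164/323 (≈-0.5077)
After 5 (propagate distance d=9): x=-524/323 (≈-1.6223) theta=-164/323 (≈-0.5077)
After 6 (thin lens f=-18): x=-524/323 (≈-1.6223) theta=-1738/2907 (≈-0.5979)
z_focus = -x_out/theta_out = -(-524/323)/(-1738/2907) = -2358/869 ≈ -2.7135
Rounded to 4 decimal places: z = -2.7135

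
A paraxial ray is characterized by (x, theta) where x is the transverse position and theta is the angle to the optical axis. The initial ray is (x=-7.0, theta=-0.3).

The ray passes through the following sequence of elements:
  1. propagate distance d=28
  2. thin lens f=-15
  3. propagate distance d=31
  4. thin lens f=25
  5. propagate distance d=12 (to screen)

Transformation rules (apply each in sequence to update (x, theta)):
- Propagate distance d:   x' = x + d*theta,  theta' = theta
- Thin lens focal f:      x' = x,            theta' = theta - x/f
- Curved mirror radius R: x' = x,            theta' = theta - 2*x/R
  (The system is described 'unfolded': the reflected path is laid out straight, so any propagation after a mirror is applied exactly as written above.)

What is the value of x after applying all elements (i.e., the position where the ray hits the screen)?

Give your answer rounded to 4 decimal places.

Answer: -45.3139

Derivation:
Initial: x=-7.0000 theta=-0.3000
After 1 (propagate distance d=28): x=-15.4000 theta=-0.3000
After 2 (thin lens f=-15): x=-15.4000 theta=-199/150 (≈-1.3267)
After 3 (propagate distance d=31): x=-8479/150 (≈-56.5267) theta=-199/150 (≈-1.3267)
After 4 (thin lens f=25): x=-8479/150 (≈-56.5267) theta=0.9344
After 5 (propagate distance d=12 (to screen)): x=-169927/3750 (≈-45.3139) theta=0.9344
Rounded to 4 decimal places: x = -45.3139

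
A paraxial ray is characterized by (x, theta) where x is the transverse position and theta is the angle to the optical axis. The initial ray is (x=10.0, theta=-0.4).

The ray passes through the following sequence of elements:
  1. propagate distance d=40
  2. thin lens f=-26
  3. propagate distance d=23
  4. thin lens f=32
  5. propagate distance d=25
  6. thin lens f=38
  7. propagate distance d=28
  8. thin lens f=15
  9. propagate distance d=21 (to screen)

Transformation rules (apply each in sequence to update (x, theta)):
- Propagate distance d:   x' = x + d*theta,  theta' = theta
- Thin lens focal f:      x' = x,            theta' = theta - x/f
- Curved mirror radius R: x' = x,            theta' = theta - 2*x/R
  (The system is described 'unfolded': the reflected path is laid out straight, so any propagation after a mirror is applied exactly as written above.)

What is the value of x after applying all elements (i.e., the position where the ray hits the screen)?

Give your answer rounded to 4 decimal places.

Initial: x=10.0000 theta=-0.4000
After 1 (propagate distance d=40): x=-6.0000 theta=-0.4000
After 2 (thin lens f=-26): x=-6.0000 theta=-41/65 (≈-0.6308)
After 3 (propagate distance d=23): x=-1333/65 (≈-20.5077) theta=-41/65 (≈-0.6308)
After 4 (thin lens f=32): x=-1333/65 (≈-20.5077) theta=21/2080 (≈0.0101)
After 5 (propagate distance d=25): x=-42131/2080 (≈-20.2553) theta=21/2080 (≈0.0101)
After 6 (thin lens f=38): x=-42131/2080 (≈-20.2553) theta=42929/79040 (≈0.5431)
After 7 (propagate distance d=28): x=-199483/39520 (≈-5.0476) theta=42929/79040 (≈0.5431)
After 8 (thin lens f=15): x=-199483/39520 (≈-5.0476) theta=1042901/1185600 (≈0.8796)
After 9 (propagate distance d=21 (to screen)): x=5305477/395200 (≈13.4248) theta=1042901/1185600 (≈0.8796)
Rounded to 4 decimal places: x = 13.4248

Answer: 13.4248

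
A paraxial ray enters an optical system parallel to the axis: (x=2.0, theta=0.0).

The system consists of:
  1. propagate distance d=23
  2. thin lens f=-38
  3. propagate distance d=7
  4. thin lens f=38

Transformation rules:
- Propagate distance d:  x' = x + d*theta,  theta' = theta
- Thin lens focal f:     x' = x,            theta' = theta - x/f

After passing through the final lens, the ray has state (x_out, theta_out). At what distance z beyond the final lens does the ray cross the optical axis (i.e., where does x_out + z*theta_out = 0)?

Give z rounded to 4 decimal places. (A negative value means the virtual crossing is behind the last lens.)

Initial: x=2.0000 theta=0.0000
After 1 (propagate distance d=23): x=2.0000 theta=0.0000
After 2 (thin lens f=-38): x=2.0000 theta=1/19 (≈0.0526)
After 3 (propagate distance d=7): x=45/19 (≈2.3684) theta=1/19 (≈0.0526)
After 4 (thin lens f=38): x=45/19 (≈2.3684) theta=-7/722 (≈-0.0097)
z_focus = -x_out/theta_out = -(45/19)/(-7/722) = 1710/7 ≈ 244.2857
Rounded to 4 decimal places: z = 244.2857

Answer: 244.2857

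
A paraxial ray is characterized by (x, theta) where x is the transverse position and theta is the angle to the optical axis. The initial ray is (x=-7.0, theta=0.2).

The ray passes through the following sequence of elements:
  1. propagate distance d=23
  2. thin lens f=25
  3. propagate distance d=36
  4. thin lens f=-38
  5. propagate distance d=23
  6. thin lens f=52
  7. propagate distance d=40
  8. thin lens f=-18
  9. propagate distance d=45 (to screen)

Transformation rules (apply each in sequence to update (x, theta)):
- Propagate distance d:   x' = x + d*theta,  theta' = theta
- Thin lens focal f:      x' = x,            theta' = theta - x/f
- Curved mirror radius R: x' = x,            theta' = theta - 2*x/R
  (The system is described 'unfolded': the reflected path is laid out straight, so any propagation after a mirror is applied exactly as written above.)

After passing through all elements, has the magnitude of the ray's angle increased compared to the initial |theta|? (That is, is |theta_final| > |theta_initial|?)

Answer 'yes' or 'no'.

Answer: yes

Derivation:
Initial: x=-7.0000 theta=0.2000
After 1 (propagate distance d=23): x=-2.4000 theta=0.2000
After 2 (thin lens f=25): x=-2.4000 theta=0.2960
After 3 (propagate distance d=36): x=8.2560 theta=0.2960
After 4 (thin lens f=-38): x=8.2560 theta=1219/2375 (≈0.5133)
After 5 (propagate distance d=23): x=9529/475 (≈20.0611) theta=1219/2375 (≈0.5133)
After 6 (thin lens f=52): x=9529/475 (≈20.0611) theta=1211/9500 (≈0.1275)
After 7 (propagate distance d=40): x=25.1600 theta=1211/9500 (≈0.1275)
After 8 (thin lens f=-18): x=25.1600 theta=130409/85500 (≈1.5253)
After 9 (propagate distance d=45 (to screen)): x=178213/1900 (≈93.7963) theta=130409/85500 (≈1.5253)
|theta_initial|=0.2000 |theta_final|=130409/85500 (≈1.5253) -> increased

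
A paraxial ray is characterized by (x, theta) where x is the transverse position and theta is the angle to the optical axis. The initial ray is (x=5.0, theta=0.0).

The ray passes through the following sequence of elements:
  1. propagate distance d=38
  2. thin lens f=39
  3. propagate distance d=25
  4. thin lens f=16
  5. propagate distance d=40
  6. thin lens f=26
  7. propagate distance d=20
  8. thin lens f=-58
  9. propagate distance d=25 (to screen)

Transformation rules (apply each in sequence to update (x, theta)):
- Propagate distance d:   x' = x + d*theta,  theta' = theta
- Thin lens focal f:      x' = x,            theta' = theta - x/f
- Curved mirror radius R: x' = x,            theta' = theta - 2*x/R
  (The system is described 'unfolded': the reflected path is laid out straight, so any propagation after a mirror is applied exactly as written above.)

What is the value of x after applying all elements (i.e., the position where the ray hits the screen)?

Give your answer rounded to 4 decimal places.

Answer: -7.9525

Derivation:
Initial: x=5.0000 theta=0.0000
After 1 (propagate distance d=38): x=5.0000 theta=0.0000
After 2 (thin lens f=39): x=5.0000 theta=-5/39 (≈-0.1282)
After 3 (propagate distance d=25): x=70/39 (≈1.7949) theta=-5/39 (≈-0.1282)
After 4 (thin lens f=16): x=70/39 (≈1.7949) theta=-25/104 (≈-0.2404)
After 5 (propagate distance d=40): x=-305/39 (≈-7.8205) theta=-25/104 (≈-0.2404)
After 6 (thin lens f=26): x=-305/39 (≈-7.8205) theta=245/4056 (≈0.0604)
After 7 (propagate distance d=20): x=-2235/338 (≈-6.6124) theta=245/4056 (≈0.0604)
After 8 (thin lens f=-58): x=-2235/338 (≈-6.6124) theta=-485/9048 (≈-0.0536)
After 9 (propagate distance d=25 (to screen)): x=-935405/117624 (≈-7.9525) theta=-485/9048 (≈-0.0536)
Rounded to 4 decimal places: x = -7.9525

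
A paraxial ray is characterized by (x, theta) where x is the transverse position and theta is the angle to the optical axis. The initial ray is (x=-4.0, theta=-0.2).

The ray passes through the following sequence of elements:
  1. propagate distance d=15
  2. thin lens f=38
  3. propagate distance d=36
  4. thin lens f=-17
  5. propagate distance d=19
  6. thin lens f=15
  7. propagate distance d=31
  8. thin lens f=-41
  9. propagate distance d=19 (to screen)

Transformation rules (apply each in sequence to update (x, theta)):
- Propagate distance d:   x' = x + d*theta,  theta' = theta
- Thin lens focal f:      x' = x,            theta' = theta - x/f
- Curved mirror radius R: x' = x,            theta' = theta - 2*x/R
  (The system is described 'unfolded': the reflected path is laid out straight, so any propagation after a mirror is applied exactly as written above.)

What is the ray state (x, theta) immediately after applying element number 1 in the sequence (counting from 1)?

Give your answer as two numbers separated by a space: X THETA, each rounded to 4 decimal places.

Initial: x=-4.0000 theta=-0.2000
After 1 (propagate distance d=15): x=-7.0000 theta=-0.2000
Rounded to 4 decimal places: x = -7.0000, theta = -0.2000

Answer: -7.0000 -0.2000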